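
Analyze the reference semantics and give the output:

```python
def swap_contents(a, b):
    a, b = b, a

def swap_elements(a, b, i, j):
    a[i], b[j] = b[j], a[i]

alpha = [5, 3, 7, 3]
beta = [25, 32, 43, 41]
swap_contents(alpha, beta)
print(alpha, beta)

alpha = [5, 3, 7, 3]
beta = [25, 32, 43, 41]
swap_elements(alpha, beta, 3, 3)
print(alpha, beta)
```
[5, 3, 7, 3] [25, 32, 43, 41]
[5, 3, 7, 41] [25, 32, 43, 3]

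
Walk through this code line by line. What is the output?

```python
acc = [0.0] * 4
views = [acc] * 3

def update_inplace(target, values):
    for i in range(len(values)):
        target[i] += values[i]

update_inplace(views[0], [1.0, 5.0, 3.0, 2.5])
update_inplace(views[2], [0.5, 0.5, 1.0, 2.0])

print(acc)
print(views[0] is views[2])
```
[1.5, 5.5, 4.0, 4.5]
True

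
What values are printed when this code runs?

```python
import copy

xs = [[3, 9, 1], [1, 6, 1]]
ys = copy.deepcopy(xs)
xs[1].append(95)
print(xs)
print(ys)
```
[[3, 9, 1], [1, 6, 1, 95]]
[[3, 9, 1], [1, 6, 1]]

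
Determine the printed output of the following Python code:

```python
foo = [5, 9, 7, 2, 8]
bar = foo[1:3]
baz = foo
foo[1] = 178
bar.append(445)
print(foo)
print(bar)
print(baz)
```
[5, 178, 7, 2, 8]
[9, 7, 445]
[5, 178, 7, 2, 8]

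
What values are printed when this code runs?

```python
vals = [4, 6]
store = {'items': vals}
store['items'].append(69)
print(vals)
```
[4, 6, 69]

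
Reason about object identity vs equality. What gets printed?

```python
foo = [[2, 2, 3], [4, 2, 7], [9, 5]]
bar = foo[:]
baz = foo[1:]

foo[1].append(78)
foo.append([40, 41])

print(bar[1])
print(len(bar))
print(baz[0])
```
[4, 2, 7, 78]
3
[4, 2, 7, 78]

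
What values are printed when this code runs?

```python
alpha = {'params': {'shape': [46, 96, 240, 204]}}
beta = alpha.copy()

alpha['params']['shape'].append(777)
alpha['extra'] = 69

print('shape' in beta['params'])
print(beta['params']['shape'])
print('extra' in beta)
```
True
[46, 96, 240, 204, 777]
False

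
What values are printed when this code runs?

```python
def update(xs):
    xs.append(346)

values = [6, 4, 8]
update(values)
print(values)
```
[6, 4, 8, 346]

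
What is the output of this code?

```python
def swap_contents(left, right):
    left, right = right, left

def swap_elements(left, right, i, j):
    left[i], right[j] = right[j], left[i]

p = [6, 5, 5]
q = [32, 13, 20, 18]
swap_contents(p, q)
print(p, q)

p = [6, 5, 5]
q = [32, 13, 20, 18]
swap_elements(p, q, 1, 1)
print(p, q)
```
[6, 5, 5] [32, 13, 20, 18]
[6, 13, 5] [32, 5, 20, 18]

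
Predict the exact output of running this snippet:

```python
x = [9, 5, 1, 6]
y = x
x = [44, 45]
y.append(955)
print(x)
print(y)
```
[44, 45]
[9, 5, 1, 6, 955]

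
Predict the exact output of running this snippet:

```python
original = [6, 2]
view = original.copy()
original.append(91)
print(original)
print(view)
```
[6, 2, 91]
[6, 2]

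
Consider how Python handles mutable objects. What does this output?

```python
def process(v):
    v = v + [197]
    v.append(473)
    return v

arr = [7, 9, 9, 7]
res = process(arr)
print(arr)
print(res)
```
[7, 9, 9, 7]
[7, 9, 9, 7, 197, 473]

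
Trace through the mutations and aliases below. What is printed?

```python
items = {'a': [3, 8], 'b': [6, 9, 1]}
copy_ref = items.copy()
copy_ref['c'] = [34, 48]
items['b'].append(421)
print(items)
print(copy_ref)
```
{'a': [3, 8], 'b': [6, 9, 1, 421]}
{'a': [3, 8], 'b': [6, 9, 1, 421], 'c': [34, 48]}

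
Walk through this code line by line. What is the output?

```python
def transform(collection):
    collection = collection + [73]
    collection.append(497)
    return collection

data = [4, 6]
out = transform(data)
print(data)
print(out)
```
[4, 6]
[4, 6, 73, 497]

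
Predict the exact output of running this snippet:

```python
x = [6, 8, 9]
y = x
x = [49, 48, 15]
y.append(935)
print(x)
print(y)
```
[49, 48, 15]
[6, 8, 9, 935]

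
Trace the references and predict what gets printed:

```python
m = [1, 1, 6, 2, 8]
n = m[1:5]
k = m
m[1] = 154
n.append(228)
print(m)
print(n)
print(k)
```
[1, 154, 6, 2, 8]
[1, 6, 2, 8, 228]
[1, 154, 6, 2, 8]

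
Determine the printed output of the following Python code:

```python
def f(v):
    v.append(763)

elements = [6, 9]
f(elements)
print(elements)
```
[6, 9, 763]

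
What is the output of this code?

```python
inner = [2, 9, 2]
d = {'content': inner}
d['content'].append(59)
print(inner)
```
[2, 9, 2, 59]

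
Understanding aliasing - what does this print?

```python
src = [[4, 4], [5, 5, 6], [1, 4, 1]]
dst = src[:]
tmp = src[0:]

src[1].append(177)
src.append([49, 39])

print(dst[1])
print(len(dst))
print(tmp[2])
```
[5, 5, 6, 177]
3
[1, 4, 1]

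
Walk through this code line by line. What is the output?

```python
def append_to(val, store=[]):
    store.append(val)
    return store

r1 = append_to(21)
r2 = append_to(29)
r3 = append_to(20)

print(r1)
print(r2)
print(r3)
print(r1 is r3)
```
[21, 29, 20]
[21, 29, 20]
[21, 29, 20]
True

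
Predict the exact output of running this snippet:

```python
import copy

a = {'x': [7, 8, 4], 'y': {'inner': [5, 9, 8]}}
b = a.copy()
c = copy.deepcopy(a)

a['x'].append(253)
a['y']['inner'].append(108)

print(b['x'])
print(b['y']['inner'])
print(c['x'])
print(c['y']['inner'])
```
[7, 8, 4, 253]
[5, 9, 8, 108]
[7, 8, 4]
[5, 9, 8]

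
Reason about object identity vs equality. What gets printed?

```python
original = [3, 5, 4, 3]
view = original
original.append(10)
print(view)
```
[3, 5, 4, 3, 10]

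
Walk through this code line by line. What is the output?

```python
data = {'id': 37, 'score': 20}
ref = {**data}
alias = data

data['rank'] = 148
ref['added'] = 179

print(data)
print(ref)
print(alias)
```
{'id': 37, 'score': 20, 'rank': 148}
{'id': 37, 'score': 20, 'added': 179}
{'id': 37, 'score': 20, 'rank': 148}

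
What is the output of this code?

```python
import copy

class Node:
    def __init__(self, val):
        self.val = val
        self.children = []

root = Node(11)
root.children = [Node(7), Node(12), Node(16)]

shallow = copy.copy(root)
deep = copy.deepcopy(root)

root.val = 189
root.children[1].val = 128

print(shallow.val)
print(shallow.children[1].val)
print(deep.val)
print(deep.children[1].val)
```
11
128
11
12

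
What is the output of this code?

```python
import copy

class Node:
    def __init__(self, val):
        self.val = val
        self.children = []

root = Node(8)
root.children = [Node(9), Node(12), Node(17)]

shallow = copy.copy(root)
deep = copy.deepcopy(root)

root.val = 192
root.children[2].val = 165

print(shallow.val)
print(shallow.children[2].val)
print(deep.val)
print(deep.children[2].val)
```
8
165
8
17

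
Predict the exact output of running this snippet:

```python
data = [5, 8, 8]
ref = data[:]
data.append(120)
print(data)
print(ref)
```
[5, 8, 8, 120]
[5, 8, 8]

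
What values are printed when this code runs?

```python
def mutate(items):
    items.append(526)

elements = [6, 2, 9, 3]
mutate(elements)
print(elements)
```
[6, 2, 9, 3, 526]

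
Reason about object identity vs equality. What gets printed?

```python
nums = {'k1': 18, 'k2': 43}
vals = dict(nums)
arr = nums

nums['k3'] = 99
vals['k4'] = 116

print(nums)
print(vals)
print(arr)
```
{'k1': 18, 'k2': 43, 'k3': 99}
{'k1': 18, 'k2': 43, 'k4': 116}
{'k1': 18, 'k2': 43, 'k3': 99}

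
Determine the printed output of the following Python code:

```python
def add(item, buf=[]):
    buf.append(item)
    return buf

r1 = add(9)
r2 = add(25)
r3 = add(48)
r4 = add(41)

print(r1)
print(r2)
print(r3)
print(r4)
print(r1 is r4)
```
[9, 25, 48, 41]
[9, 25, 48, 41]
[9, 25, 48, 41]
[9, 25, 48, 41]
True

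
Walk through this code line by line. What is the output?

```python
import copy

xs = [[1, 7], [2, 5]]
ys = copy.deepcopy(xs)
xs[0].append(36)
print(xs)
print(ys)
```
[[1, 7, 36], [2, 5]]
[[1, 7], [2, 5]]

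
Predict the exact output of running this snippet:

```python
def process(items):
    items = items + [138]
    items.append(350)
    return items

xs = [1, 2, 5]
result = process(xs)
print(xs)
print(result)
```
[1, 2, 5]
[1, 2, 5, 138, 350]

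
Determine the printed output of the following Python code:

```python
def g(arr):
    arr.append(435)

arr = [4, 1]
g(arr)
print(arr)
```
[4, 1, 435]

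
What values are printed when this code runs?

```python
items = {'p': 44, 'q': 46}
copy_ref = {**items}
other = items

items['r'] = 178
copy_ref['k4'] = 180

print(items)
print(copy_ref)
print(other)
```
{'p': 44, 'q': 46, 'r': 178}
{'p': 44, 'q': 46, 'k4': 180}
{'p': 44, 'q': 46, 'r': 178}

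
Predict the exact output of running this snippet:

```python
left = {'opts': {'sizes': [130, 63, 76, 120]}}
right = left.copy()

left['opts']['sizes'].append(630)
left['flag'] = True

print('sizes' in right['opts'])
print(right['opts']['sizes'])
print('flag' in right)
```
True
[130, 63, 76, 120, 630]
False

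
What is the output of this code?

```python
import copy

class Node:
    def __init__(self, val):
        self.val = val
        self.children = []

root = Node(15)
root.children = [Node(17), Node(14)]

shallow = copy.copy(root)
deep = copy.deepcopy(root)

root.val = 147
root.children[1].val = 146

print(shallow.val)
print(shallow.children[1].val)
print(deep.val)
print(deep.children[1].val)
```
15
146
15
14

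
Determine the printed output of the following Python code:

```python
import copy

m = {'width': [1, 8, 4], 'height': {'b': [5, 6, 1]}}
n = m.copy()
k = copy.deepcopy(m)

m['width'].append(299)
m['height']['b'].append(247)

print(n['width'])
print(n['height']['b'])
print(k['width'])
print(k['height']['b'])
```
[1, 8, 4, 299]
[5, 6, 1, 247]
[1, 8, 4]
[5, 6, 1]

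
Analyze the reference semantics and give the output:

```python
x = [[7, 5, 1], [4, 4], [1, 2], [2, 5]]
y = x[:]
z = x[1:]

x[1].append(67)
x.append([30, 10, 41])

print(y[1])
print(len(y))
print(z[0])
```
[4, 4, 67]
4
[4, 4, 67]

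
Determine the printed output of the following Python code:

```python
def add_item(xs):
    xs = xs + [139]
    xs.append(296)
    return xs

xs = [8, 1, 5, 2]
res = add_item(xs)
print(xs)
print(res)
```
[8, 1, 5, 2]
[8, 1, 5, 2, 139, 296]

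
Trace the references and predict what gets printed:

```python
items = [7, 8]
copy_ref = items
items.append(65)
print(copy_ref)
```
[7, 8, 65]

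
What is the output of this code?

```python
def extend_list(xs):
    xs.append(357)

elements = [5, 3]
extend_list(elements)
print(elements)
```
[5, 3, 357]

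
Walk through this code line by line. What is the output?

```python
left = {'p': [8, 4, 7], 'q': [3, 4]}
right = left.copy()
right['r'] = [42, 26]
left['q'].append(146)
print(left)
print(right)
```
{'p': [8, 4, 7], 'q': [3, 4, 146]}
{'p': [8, 4, 7], 'q': [3, 4, 146], 'r': [42, 26]}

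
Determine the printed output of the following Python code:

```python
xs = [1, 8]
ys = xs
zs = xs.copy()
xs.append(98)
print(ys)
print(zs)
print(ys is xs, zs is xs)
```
[1, 8, 98]
[1, 8]
True False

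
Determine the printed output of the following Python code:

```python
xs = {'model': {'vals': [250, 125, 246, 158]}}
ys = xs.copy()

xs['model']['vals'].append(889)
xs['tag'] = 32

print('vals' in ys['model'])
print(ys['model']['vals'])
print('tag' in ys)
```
True
[250, 125, 246, 158, 889]
False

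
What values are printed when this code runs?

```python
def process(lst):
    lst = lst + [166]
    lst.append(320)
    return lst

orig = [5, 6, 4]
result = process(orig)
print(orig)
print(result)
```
[5, 6, 4]
[5, 6, 4, 166, 320]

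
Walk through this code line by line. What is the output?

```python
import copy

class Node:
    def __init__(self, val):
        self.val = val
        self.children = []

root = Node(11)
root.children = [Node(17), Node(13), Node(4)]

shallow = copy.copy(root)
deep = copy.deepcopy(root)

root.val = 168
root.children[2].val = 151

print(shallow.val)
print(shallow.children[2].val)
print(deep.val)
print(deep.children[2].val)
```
11
151
11
4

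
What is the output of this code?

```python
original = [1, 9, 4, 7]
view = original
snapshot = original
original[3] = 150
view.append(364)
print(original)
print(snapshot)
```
[1, 9, 4, 150, 364]
[1, 9, 4, 150, 364]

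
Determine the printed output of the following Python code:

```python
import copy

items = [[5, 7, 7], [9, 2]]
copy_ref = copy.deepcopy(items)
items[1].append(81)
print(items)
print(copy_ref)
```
[[5, 7, 7], [9, 2, 81]]
[[5, 7, 7], [9, 2]]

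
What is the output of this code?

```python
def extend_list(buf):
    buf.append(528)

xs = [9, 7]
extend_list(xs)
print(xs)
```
[9, 7, 528]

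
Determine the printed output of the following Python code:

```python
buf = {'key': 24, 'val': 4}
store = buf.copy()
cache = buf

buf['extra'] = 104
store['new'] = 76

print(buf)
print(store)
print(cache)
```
{'key': 24, 'val': 4, 'extra': 104}
{'key': 24, 'val': 4, 'new': 76}
{'key': 24, 'val': 4, 'extra': 104}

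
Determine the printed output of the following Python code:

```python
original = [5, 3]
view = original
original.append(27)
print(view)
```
[5, 3, 27]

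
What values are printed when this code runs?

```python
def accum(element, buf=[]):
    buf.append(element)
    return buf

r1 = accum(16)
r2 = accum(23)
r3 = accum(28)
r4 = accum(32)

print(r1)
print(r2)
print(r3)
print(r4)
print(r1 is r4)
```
[16, 23, 28, 32]
[16, 23, 28, 32]
[16, 23, 28, 32]
[16, 23, 28, 32]
True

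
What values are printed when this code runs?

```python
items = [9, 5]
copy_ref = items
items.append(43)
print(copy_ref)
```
[9, 5, 43]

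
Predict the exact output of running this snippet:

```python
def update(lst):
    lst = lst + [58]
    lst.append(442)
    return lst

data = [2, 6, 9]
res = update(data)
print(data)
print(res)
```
[2, 6, 9]
[2, 6, 9, 58, 442]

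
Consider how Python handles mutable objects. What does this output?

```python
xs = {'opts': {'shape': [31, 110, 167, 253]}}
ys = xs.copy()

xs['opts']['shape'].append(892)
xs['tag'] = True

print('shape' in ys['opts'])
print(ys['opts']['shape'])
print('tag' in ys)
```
True
[31, 110, 167, 253, 892]
False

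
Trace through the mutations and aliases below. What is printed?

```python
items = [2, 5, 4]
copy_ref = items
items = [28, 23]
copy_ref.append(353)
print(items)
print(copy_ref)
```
[28, 23]
[2, 5, 4, 353]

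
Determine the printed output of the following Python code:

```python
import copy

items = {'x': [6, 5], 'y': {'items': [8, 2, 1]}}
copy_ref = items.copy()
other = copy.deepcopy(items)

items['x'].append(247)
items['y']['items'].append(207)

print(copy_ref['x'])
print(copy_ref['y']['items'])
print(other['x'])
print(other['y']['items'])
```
[6, 5, 247]
[8, 2, 1, 207]
[6, 5]
[8, 2, 1]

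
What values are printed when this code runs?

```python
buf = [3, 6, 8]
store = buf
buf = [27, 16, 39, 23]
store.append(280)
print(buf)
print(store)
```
[27, 16, 39, 23]
[3, 6, 8, 280]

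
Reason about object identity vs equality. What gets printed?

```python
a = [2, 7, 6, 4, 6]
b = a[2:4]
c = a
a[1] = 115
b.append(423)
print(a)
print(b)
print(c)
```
[2, 115, 6, 4, 6]
[6, 4, 423]
[2, 115, 6, 4, 6]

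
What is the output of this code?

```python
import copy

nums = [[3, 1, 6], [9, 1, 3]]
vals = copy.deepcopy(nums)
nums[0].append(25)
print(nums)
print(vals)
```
[[3, 1, 6, 25], [9, 1, 3]]
[[3, 1, 6], [9, 1, 3]]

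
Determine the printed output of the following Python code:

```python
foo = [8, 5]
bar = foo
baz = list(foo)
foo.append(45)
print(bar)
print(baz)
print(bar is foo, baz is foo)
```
[8, 5, 45]
[8, 5]
True False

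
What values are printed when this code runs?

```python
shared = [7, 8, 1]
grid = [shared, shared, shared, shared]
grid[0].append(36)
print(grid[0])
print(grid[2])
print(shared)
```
[7, 8, 1, 36]
[7, 8, 1, 36]
[7, 8, 1, 36]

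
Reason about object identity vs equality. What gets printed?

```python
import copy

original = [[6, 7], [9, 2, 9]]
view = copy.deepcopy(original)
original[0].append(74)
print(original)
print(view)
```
[[6, 7, 74], [9, 2, 9]]
[[6, 7], [9, 2, 9]]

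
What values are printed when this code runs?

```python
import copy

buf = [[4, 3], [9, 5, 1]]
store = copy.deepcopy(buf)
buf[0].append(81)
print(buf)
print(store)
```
[[4, 3, 81], [9, 5, 1]]
[[4, 3], [9, 5, 1]]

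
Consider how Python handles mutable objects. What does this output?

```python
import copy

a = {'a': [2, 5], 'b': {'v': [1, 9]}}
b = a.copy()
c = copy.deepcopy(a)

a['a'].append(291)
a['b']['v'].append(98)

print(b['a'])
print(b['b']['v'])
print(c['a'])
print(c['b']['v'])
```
[2, 5, 291]
[1, 9, 98]
[2, 5]
[1, 9]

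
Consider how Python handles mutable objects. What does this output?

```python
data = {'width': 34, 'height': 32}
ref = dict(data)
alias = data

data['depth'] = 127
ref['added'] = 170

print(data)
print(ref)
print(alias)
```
{'width': 34, 'height': 32, 'depth': 127}
{'width': 34, 'height': 32, 'added': 170}
{'width': 34, 'height': 32, 'depth': 127}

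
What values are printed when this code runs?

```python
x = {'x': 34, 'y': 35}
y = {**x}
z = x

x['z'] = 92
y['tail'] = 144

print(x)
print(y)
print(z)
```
{'x': 34, 'y': 35, 'z': 92}
{'x': 34, 'y': 35, 'tail': 144}
{'x': 34, 'y': 35, 'z': 92}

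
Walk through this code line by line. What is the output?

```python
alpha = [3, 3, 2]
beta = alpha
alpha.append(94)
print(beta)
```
[3, 3, 2, 94]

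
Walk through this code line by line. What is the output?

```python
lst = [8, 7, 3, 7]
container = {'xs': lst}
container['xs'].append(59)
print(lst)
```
[8, 7, 3, 7, 59]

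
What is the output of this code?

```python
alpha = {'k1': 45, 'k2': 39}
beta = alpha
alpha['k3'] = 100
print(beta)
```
{'k1': 45, 'k2': 39, 'k3': 100}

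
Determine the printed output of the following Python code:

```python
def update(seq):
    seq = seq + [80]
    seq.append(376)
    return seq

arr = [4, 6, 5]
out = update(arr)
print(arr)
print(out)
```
[4, 6, 5]
[4, 6, 5, 80, 376]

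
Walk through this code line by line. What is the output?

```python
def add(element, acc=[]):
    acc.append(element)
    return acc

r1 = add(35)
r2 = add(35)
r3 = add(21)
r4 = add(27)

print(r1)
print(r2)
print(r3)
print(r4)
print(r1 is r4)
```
[35, 35, 21, 27]
[35, 35, 21, 27]
[35, 35, 21, 27]
[35, 35, 21, 27]
True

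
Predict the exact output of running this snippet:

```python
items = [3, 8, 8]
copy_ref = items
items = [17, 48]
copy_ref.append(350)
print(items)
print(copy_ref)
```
[17, 48]
[3, 8, 8, 350]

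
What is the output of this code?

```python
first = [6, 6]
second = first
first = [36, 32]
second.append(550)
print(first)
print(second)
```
[36, 32]
[6, 6, 550]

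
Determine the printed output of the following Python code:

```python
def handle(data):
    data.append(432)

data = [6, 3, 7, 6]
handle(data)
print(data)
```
[6, 3, 7, 6, 432]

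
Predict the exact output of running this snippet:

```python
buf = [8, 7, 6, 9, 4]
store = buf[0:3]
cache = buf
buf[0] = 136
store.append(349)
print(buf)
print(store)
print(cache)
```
[136, 7, 6, 9, 4]
[8, 7, 6, 349]
[136, 7, 6, 9, 4]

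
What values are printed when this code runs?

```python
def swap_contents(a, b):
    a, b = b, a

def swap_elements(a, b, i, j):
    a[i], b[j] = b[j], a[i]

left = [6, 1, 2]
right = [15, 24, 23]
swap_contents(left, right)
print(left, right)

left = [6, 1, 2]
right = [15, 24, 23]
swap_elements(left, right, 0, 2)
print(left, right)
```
[6, 1, 2] [15, 24, 23]
[23, 1, 2] [15, 24, 6]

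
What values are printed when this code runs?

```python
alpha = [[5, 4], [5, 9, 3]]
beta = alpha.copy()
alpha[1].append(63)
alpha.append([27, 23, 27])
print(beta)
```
[[5, 4], [5, 9, 3, 63]]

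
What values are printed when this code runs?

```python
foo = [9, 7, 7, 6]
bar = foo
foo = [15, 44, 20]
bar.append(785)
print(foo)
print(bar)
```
[15, 44, 20]
[9, 7, 7, 6, 785]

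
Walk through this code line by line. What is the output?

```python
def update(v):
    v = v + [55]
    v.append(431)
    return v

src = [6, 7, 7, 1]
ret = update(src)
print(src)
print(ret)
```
[6, 7, 7, 1]
[6, 7, 7, 1, 55, 431]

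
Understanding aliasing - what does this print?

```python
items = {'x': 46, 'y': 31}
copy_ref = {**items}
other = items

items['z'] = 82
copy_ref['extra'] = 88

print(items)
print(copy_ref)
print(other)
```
{'x': 46, 'y': 31, 'z': 82}
{'x': 46, 'y': 31, 'extra': 88}
{'x': 46, 'y': 31, 'z': 82}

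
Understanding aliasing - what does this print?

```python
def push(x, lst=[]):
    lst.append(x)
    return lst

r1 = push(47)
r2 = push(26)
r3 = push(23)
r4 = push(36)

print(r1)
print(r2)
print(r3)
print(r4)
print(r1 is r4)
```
[47, 26, 23, 36]
[47, 26, 23, 36]
[47, 26, 23, 36]
[47, 26, 23, 36]
True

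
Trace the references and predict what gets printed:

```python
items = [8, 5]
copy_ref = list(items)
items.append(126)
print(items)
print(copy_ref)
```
[8, 5, 126]
[8, 5]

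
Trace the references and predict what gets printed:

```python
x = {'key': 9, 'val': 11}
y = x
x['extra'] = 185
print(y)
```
{'key': 9, 'val': 11, 'extra': 185}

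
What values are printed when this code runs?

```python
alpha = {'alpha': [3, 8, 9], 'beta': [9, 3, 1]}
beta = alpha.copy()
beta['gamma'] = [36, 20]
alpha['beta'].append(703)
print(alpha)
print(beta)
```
{'alpha': [3, 8, 9], 'beta': [9, 3, 1, 703]}
{'alpha': [3, 8, 9], 'beta': [9, 3, 1, 703], 'gamma': [36, 20]}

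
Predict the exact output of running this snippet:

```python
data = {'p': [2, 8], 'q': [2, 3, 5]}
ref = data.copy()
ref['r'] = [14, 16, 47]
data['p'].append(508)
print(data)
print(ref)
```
{'p': [2, 8, 508], 'q': [2, 3, 5]}
{'p': [2, 8, 508], 'q': [2, 3, 5], 'r': [14, 16, 47]}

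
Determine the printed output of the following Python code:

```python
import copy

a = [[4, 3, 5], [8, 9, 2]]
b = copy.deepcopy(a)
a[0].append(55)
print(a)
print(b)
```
[[4, 3, 5, 55], [8, 9, 2]]
[[4, 3, 5], [8, 9, 2]]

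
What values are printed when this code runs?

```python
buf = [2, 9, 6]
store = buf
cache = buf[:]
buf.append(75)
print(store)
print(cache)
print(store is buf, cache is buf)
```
[2, 9, 6, 75]
[2, 9, 6]
True False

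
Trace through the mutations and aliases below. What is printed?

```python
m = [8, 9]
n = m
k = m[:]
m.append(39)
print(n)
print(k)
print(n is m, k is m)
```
[8, 9, 39]
[8, 9]
True False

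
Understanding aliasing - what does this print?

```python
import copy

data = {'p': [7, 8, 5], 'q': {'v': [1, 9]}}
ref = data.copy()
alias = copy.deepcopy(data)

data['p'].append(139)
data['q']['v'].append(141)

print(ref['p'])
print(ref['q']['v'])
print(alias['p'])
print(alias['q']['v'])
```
[7, 8, 5, 139]
[1, 9, 141]
[7, 8, 5]
[1, 9]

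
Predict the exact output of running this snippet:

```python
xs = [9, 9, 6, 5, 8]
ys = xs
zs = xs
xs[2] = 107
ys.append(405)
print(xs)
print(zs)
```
[9, 9, 107, 5, 8, 405]
[9, 9, 107, 5, 8, 405]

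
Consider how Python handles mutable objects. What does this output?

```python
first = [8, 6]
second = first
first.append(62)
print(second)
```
[8, 6, 62]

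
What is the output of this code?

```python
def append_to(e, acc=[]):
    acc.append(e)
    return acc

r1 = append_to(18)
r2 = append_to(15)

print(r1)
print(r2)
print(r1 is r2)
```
[18, 15]
[18, 15]
True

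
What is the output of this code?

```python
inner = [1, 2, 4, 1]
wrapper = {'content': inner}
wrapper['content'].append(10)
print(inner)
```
[1, 2, 4, 1, 10]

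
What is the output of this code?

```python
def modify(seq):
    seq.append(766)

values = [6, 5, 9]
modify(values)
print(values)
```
[6, 5, 9, 766]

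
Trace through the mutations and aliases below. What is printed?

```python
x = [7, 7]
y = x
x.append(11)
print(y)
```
[7, 7, 11]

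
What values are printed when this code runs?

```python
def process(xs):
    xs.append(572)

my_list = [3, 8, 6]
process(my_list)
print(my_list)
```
[3, 8, 6, 572]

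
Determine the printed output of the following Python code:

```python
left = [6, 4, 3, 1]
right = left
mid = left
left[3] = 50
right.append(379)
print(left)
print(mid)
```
[6, 4, 3, 50, 379]
[6, 4, 3, 50, 379]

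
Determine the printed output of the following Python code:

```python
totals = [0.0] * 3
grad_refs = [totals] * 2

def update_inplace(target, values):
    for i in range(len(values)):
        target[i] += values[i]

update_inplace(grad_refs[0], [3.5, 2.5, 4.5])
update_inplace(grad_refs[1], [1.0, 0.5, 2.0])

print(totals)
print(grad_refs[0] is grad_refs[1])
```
[4.5, 3.0, 6.5]
True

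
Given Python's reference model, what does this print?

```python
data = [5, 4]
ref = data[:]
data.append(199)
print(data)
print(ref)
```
[5, 4, 199]
[5, 4]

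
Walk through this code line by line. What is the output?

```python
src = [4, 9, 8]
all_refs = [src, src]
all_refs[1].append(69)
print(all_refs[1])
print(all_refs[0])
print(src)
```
[4, 9, 8, 69]
[4, 9, 8, 69]
[4, 9, 8, 69]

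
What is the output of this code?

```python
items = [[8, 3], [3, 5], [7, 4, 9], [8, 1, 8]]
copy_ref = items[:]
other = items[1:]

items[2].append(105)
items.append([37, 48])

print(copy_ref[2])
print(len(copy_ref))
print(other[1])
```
[7, 4, 9, 105]
4
[7, 4, 9, 105]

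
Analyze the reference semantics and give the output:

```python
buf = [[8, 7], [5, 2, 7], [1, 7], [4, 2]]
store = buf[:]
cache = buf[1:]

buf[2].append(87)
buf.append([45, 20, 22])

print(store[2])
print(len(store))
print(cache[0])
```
[1, 7, 87]
4
[5, 2, 7]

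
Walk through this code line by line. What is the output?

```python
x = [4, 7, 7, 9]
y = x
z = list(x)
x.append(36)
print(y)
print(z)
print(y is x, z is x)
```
[4, 7, 7, 9, 36]
[4, 7, 7, 9]
True False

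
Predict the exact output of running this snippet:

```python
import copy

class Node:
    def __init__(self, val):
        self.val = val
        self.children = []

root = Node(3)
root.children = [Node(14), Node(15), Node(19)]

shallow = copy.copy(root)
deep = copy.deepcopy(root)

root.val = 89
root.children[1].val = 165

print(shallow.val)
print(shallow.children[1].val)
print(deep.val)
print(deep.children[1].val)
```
3
165
3
15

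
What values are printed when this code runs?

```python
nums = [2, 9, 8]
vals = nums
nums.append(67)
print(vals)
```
[2, 9, 8, 67]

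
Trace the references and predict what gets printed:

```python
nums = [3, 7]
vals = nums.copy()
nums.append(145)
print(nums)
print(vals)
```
[3, 7, 145]
[3, 7]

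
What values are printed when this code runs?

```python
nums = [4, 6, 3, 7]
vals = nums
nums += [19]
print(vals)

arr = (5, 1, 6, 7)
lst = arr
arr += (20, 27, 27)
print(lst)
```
[4, 6, 3, 7, 19]
(5, 1, 6, 7)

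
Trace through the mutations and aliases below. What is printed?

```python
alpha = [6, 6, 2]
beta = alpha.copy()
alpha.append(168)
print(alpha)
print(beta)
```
[6, 6, 2, 168]
[6, 6, 2]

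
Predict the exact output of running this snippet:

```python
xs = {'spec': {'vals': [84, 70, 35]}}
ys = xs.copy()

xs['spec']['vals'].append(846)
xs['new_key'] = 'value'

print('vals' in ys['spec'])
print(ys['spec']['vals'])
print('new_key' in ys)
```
True
[84, 70, 35, 846]
False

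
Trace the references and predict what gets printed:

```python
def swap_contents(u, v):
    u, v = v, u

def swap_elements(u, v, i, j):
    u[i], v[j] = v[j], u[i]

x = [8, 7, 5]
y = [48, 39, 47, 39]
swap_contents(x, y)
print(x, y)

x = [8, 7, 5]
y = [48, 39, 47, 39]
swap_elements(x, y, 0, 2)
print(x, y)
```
[8, 7, 5] [48, 39, 47, 39]
[47, 7, 5] [48, 39, 8, 39]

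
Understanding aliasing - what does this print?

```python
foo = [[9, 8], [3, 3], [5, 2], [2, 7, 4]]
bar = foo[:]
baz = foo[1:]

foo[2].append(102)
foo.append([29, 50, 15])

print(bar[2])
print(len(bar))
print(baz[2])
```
[5, 2, 102]
4
[2, 7, 4]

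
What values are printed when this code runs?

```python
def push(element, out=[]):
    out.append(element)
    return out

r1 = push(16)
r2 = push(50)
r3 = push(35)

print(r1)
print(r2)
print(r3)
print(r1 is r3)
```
[16, 50, 35]
[16, 50, 35]
[16, 50, 35]
True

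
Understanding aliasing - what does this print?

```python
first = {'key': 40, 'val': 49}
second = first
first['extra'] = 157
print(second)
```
{'key': 40, 'val': 49, 'extra': 157}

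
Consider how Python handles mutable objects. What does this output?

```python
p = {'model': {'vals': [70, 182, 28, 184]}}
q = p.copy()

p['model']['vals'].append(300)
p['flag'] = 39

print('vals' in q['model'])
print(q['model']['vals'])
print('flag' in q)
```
True
[70, 182, 28, 184, 300]
False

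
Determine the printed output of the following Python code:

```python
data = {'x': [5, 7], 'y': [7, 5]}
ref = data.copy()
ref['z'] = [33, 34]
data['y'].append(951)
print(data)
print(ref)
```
{'x': [5, 7], 'y': [7, 5, 951]}
{'x': [5, 7], 'y': [7, 5, 951], 'z': [33, 34]}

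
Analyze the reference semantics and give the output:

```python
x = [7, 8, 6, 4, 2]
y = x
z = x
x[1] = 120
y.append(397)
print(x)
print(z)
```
[7, 120, 6, 4, 2, 397]
[7, 120, 6, 4, 2, 397]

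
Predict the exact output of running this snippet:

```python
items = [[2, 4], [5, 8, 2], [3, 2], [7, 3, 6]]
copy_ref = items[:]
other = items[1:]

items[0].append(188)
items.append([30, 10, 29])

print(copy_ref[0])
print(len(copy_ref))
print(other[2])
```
[2, 4, 188]
4
[7, 3, 6]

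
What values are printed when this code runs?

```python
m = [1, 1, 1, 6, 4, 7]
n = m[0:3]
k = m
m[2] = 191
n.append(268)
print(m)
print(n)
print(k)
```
[1, 1, 191, 6, 4, 7]
[1, 1, 1, 268]
[1, 1, 191, 6, 4, 7]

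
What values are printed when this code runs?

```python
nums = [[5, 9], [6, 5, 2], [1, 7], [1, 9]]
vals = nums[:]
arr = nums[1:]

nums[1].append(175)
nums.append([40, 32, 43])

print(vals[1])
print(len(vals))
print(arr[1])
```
[6, 5, 2, 175]
4
[1, 7]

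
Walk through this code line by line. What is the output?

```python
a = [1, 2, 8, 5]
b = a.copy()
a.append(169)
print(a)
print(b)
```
[1, 2, 8, 5, 169]
[1, 2, 8, 5]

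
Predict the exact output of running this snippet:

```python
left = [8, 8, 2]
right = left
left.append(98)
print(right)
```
[8, 8, 2, 98]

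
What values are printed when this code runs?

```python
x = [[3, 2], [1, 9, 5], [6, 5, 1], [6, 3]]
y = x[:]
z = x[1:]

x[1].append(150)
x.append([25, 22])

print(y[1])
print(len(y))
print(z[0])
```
[1, 9, 5, 150]
4
[1, 9, 5, 150]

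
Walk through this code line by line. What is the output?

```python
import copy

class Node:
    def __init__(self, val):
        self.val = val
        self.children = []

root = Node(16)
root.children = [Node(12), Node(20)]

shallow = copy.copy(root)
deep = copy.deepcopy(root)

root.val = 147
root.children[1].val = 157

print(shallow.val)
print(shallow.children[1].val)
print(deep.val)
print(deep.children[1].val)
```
16
157
16
20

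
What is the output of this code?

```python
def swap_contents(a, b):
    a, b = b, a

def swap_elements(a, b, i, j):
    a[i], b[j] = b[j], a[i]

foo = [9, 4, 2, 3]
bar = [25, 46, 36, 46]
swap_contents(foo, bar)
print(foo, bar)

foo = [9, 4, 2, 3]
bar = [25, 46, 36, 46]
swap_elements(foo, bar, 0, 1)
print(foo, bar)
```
[9, 4, 2, 3] [25, 46, 36, 46]
[46, 4, 2, 3] [25, 9, 36, 46]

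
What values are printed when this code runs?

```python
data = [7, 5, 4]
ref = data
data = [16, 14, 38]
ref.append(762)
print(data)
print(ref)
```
[16, 14, 38]
[7, 5, 4, 762]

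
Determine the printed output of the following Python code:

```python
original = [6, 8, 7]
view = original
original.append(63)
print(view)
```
[6, 8, 7, 63]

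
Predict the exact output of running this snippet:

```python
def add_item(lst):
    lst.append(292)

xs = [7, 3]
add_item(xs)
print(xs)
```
[7, 3, 292]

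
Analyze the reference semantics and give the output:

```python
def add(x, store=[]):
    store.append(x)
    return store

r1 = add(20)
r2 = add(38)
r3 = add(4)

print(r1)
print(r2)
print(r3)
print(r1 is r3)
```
[20, 38, 4]
[20, 38, 4]
[20, 38, 4]
True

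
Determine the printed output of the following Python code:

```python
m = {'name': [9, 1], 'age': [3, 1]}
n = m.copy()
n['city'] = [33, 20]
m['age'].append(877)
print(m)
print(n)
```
{'name': [9, 1], 'age': [3, 1, 877]}
{'name': [9, 1], 'age': [3, 1, 877], 'city': [33, 20]}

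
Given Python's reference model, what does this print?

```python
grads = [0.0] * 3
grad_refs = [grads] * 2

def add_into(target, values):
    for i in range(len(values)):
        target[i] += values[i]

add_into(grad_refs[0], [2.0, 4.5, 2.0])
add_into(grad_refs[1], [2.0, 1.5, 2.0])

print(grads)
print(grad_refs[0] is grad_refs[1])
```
[4.0, 6.0, 4.0]
True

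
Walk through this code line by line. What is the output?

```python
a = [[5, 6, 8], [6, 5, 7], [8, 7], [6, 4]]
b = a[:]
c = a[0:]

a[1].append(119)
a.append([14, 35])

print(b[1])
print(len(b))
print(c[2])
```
[6, 5, 7, 119]
4
[8, 7]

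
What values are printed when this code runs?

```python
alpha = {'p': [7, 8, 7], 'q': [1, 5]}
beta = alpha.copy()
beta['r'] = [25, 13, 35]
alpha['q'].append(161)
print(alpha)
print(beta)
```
{'p': [7, 8, 7], 'q': [1, 5, 161]}
{'p': [7, 8, 7], 'q': [1, 5, 161], 'r': [25, 13, 35]}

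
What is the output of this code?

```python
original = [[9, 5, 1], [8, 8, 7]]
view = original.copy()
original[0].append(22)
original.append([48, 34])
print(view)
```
[[9, 5, 1, 22], [8, 8, 7]]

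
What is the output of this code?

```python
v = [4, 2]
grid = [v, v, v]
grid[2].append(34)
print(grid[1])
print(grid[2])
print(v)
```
[4, 2, 34]
[4, 2, 34]
[4, 2, 34]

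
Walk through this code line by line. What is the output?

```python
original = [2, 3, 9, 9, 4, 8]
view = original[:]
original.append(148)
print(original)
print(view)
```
[2, 3, 9, 9, 4, 8, 148]
[2, 3, 9, 9, 4, 8]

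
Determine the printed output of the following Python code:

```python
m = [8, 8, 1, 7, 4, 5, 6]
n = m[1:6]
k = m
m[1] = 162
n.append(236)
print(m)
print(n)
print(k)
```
[8, 162, 1, 7, 4, 5, 6]
[8, 1, 7, 4, 5, 236]
[8, 162, 1, 7, 4, 5, 6]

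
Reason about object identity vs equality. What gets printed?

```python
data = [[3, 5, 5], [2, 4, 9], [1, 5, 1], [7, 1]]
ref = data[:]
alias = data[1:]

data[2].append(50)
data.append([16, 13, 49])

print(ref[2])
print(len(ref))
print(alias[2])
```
[1, 5, 1, 50]
4
[7, 1]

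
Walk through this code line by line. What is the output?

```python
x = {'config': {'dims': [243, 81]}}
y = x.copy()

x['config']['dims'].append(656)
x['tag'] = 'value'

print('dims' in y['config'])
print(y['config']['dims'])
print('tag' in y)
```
True
[243, 81, 656]
False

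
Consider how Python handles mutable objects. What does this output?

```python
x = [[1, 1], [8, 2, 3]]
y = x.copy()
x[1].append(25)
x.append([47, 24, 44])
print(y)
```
[[1, 1], [8, 2, 3, 25]]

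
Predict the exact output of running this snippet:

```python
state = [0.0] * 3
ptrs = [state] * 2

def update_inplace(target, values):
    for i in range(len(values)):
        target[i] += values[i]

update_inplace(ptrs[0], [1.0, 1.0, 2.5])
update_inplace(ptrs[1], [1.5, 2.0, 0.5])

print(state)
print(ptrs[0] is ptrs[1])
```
[2.5, 3.0, 3.0]
True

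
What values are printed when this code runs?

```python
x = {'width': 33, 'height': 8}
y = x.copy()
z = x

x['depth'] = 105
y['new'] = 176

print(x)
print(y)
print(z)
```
{'width': 33, 'height': 8, 'depth': 105}
{'width': 33, 'height': 8, 'new': 176}
{'width': 33, 'height': 8, 'depth': 105}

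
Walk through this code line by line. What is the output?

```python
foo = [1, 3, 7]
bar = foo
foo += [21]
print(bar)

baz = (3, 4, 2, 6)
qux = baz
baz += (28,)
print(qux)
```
[1, 3, 7, 21]
(3, 4, 2, 6)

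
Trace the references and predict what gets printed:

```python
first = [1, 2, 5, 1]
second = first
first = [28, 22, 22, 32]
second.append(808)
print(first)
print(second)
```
[28, 22, 22, 32]
[1, 2, 5, 1, 808]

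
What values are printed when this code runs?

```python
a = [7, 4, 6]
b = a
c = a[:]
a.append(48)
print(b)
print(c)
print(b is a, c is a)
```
[7, 4, 6, 48]
[7, 4, 6]
True False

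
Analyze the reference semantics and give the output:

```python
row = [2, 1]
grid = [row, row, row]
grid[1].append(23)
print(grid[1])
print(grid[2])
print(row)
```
[2, 1, 23]
[2, 1, 23]
[2, 1, 23]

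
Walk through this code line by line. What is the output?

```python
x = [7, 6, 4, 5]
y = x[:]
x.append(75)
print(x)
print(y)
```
[7, 6, 4, 5, 75]
[7, 6, 4, 5]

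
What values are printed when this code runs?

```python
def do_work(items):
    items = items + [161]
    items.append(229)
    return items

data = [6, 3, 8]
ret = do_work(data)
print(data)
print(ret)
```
[6, 3, 8]
[6, 3, 8, 161, 229]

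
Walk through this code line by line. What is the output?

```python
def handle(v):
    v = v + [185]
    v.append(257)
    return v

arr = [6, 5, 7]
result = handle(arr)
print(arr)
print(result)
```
[6, 5, 7]
[6, 5, 7, 185, 257]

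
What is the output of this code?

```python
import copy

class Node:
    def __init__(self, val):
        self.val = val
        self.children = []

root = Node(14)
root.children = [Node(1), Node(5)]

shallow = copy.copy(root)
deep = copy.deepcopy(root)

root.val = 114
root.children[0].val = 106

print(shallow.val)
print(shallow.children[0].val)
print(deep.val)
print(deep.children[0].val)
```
14
106
14
1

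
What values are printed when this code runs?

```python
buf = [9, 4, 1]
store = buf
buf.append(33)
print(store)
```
[9, 4, 1, 33]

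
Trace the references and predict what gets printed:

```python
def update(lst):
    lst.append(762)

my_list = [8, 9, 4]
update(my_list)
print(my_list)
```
[8, 9, 4, 762]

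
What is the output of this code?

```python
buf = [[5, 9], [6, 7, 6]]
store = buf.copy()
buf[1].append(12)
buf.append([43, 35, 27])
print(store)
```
[[5, 9], [6, 7, 6, 12]]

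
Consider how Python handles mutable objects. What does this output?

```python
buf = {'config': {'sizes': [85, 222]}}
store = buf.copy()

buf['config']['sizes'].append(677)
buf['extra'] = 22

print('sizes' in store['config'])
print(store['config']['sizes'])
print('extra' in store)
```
True
[85, 222, 677]
False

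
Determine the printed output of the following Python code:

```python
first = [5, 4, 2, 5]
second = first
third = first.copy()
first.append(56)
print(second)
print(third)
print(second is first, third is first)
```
[5, 4, 2, 5, 56]
[5, 4, 2, 5]
True False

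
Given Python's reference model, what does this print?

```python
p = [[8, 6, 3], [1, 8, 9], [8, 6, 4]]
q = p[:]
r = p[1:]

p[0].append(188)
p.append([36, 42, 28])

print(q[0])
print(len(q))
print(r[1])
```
[8, 6, 3, 188]
3
[8, 6, 4]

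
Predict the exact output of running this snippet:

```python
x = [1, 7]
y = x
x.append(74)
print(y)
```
[1, 7, 74]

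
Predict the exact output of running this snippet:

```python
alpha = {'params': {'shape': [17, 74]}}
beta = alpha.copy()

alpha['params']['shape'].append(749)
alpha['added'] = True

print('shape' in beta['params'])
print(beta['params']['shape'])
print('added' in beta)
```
True
[17, 74, 749]
False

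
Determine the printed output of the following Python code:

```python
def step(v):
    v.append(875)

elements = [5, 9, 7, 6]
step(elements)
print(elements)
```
[5, 9, 7, 6, 875]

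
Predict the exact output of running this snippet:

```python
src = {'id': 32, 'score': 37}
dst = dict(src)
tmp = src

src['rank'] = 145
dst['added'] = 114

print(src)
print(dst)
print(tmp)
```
{'id': 32, 'score': 37, 'rank': 145}
{'id': 32, 'score': 37, 'added': 114}
{'id': 32, 'score': 37, 'rank': 145}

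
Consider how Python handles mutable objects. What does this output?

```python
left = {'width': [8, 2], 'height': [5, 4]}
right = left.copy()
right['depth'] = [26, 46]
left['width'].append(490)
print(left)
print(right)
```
{'width': [8, 2, 490], 'height': [5, 4]}
{'width': [8, 2, 490], 'height': [5, 4], 'depth': [26, 46]}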